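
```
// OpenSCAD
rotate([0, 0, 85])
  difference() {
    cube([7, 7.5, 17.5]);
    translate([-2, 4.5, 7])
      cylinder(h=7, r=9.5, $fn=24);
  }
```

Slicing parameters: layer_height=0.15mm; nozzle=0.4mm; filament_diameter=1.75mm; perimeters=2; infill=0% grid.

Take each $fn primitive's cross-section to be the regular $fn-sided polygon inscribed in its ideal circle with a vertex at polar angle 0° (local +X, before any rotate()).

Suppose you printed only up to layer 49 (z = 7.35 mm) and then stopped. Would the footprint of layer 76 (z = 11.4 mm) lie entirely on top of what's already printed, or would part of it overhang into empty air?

entirely on top

Compare the two slices. At z = 7.35: the 7×7.5 cube contributes its full rectangle (area 52.50 mm²); the r=9.5 cylinder at (-2, 4.5) gives a regular 24-gon of circumradius 9.5 (constant along its height) (area = (24/2)·9.500²·sin(360°/24) = 280.30 mm²); Subtracting the remaining from the first: starting from the 7×7.5 cube (52.50 mm²), the r=9.5 cylinder at (-2, 4.5) partially overlaps it — only the 51.96 mm² overlap (of its 280.30 mm²) is removed, clipping the outline — area = 0.54 mm²; (rotated 85° about Z; rotation is an isometry so areas/perimeters/island counts are preserved). At z = 11.4: the 7×7.5 cube contributes its full rectangle (area 52.50 mm²); the cylinder at (-2, 4.5): section is a regular 24-gon, circumradius r=9.5 (area = (24/2)·9.500²·sin(360°/24) = 280.30 mm²); After the difference (first − rest): starting from the 7×7.5 cube (52.50 mm²), the r=9.5 cylinder at (-2, 4.5) partially overlaps it — only the 51.96 mm² overlap (of its 280.30 mm²) is removed, clipping the outline — area = 0.54 mm²; (whole slice rotated 85° about Z — lengths, areas and connectivity unchanged). Checking containment: the cross-section at z = 11.4 is a subset of the cross-section at z = 7.35.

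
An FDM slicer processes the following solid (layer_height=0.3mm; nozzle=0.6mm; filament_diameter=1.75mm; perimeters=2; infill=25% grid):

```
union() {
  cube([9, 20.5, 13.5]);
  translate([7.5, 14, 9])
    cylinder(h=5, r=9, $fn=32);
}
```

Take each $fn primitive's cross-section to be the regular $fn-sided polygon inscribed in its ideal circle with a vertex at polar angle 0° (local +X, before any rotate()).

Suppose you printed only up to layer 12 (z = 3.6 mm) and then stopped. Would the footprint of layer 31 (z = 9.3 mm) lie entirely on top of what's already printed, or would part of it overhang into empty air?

Compare the two slices. At z = 3.6: the cube is present — its section is the full 9×20.5 rectangle (area 184.50 mm²); the cylinder at (7.5, 14) is not intersected at this z (z outside [9, 14]); Merging all regions: only the 9×20.5 cube is present, so the union is just that shape — area = 184.50 mm². At z = 9.3: the cube is present — its section is the full 9×20.5 rectangle (area 184.50 mm²); the r=9 cylinder at (7.5, 14) gives a regular 32-gon of circumradius 9 (constant along its height) (area = (32/2)·9.000²·sin(360°/32) = 252.84 mm²); Taking the union: the regions partially overlap — summed areas 437.34 mm² minus the doubly-counted overlap 129.23 mm² gives 308.10 mm² — area = 308.10 mm². Checking containment: at z = 9.3 the cross-section extends beyond the z = 3.6 cross-section by about 123.60 mm².

part overhangs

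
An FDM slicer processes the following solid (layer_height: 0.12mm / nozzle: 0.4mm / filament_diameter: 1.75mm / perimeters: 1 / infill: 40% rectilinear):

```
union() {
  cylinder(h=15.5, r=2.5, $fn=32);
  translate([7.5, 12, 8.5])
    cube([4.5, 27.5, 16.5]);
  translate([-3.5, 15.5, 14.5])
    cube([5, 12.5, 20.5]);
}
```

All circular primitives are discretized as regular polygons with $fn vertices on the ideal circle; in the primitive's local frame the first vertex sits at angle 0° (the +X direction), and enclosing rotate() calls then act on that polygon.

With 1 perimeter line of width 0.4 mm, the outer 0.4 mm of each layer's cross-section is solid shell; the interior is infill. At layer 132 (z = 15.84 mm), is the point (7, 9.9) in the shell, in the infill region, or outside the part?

At z = 15.84 mm: the cylinder is not intersected at this z (z outside [0, 15.5]); the cube at (7.5, 12) is present — its section is the full 4.5×27.5 rectangle; the cube at (-3.5, 15.5) is present — its section is the full 5×12.5 rectangle; Combining (union): the 2 present regions are separate (no shared area or edge), so areas and boundary lengths simply add and each stays a separate island — 2 connected regions. Overall, the cross-section has 2 separate islands. The nearest boundary edge runs (12.00, 12.00)→(7.50, 12.00); distance from the point to it = 2.16 mm. The point is not inside any of the regions above, so it lies outside the cross-section (2.16 mm from the nearest boundary).

outside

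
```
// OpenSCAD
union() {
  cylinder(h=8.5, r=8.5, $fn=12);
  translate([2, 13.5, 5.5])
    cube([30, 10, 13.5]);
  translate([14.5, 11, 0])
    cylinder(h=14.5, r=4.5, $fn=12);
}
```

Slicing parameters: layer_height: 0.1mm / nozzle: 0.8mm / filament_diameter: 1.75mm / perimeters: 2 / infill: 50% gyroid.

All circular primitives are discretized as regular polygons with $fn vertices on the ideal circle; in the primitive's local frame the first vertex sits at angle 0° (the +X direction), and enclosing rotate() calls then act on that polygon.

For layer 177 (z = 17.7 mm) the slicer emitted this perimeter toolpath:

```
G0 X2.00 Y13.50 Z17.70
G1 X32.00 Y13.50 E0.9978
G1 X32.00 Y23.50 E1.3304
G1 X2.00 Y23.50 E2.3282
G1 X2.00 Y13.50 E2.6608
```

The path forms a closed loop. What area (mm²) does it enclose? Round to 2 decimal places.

Apply the shoelace formula to the sequence of (X, Y) vertices; enclosed area = 300.00 mm².

300.00 mm²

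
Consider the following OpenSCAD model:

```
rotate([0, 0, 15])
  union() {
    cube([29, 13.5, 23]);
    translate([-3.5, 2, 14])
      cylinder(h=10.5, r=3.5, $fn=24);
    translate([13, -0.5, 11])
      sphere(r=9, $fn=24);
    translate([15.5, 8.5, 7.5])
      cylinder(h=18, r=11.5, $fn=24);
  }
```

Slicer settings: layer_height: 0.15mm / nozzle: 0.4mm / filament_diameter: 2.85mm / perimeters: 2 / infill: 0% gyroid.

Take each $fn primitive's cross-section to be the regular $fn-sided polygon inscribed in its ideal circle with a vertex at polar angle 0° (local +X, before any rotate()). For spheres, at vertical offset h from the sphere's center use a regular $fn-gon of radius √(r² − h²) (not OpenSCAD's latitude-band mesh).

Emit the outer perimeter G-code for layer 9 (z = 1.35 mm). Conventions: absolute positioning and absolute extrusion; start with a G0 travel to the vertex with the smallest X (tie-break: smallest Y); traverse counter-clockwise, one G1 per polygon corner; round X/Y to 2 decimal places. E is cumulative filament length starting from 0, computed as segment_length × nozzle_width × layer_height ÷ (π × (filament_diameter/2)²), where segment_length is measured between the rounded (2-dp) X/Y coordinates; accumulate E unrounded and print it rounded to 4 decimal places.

At z = 1.35 mm: the 29×13.5 cube contributes its full rectangle; the cylinder at (-3.5, 2) does not reach this height (z outside [14, 24.5]); the sphere at (13, -0.5) is not intersected at this z (|z−center|=9.650 > r=9); the cylinder at (15.5, 8.5) is absent (z outside [7.5, 25.5]); Taking the union: only the 29×13.5 cube is present, so the union is just that shape — 1 connected region; (whole slice rotated 15° about Z — lengths, areas and connectivity unchanged). The outline is a single polygon with 4 vertices. Extrusion per mm of travel: 0.4 × 0.15 / (π × 1.425²) = 0.009405. Accumulating E over each segment gives final E = 0.7994.

G0 X-3.49 Y13.04 Z1.35
G1 X0.00 Y0.00 E0.1270
G1 X28.01 Y7.51 E0.3997
G1 X24.52 Y20.55 E0.5267
G1 X-3.49 Y13.04 E0.7994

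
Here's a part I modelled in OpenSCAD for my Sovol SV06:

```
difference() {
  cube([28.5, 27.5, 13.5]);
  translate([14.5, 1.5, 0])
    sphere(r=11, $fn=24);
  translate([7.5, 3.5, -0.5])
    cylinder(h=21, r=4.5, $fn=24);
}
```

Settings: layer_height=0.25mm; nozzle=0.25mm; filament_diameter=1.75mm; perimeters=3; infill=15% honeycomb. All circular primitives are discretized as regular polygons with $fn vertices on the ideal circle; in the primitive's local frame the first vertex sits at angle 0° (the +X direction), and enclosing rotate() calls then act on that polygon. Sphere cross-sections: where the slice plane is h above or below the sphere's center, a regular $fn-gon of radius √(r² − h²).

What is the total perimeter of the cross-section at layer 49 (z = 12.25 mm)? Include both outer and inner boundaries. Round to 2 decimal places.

128.65 mm

At z = 12.25 mm: the 28.5×27.5 cube contributes its full rectangle (perimeter 112.00 mm); the sphere at (14.5, 1.5) does not reach this height (|z−center|=12.250 > r=11); the cylinder at (7.5, 3.5): section is a regular 24-gon, circumradius r=4.5 (perimeter = 2·24·4.500·sin(180°/24) = 28.19 mm); Subtracting the remaining from the first: starting from the 28.5×27.5 cube, the r=4.5 cylinder at (7.5, 3.5) partially overlaps it — only the 59.19 mm² overlap (of its 62.89 mm²) is removed, clipping the outline — boundary = 128.65 mm. Overall, the cross-section is a single solid region. Total boundary length (outer) = 128.65 mm.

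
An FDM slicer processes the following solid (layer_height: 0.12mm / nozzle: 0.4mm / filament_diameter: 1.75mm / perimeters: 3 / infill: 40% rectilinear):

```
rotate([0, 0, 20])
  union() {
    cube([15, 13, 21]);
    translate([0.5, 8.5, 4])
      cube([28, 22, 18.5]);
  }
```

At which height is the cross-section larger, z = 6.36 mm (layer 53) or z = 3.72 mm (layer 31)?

Layer 53 (z = 6.36): the cube is present — its section is the full 15×13 rectangle (area 195.00 mm²); the cube at (0.5, 8.5) (footprint 28×22) is included at this height (area 616.00 mm²); Combining (union): the regions partially overlap — summed areas 811.00 mm² minus the doubly-counted overlap 65.25 mm² gives 745.75 mm² — area = 745.75 mm²; (whole slice rotated 20° about Z — lengths, areas and connectivity unchanged). So its area = 745.75 mm². Layer 31 (z = 3.72): the cube (footprint 15×13) is included at this height (area 195.00 mm²); the cube at (0.5, 8.5) is not intersected at this z (z outside [4, 22.5]); Combining (union): only the 15×13 cube is present, so the union is just that shape — area = 195.00 mm²; (whole slice rotated 20° about Z — lengths, areas and connectivity unchanged). So its area = 195.00 mm². Layer 53 is larger (745.75 vs 195.00 mm²).

layer 53 (z = 6.36 mm)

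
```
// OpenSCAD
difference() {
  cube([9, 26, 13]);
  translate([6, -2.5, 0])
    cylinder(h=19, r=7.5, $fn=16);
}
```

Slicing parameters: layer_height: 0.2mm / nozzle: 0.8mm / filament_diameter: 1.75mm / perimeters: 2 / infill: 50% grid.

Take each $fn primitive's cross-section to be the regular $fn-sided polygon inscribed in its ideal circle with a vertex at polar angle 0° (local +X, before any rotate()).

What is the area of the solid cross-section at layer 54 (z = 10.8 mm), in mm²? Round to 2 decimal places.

195.98 mm²

At z = 10.8 mm: the 9×26 cube contributes its full rectangle (area 234.00 mm²); the r=7.5 cylinder at (6, -2.5) contributes a regular 16-gon of circumradius 7.5 (area = (16/2)·7.500²·sin(360°/16) = 172.21 mm²); Taking the first minus the rest: starting from the 9×26 cube (234.00 mm²), the r=7.5 cylinder at (6, -2.5) partially overlaps it — only the 38.02 mm² overlap (of its 172.21 mm²) is removed, clipping the outline — area = 195.98 mm². Overall, the cross-section is a single solid region. Net area = 195.98 mm².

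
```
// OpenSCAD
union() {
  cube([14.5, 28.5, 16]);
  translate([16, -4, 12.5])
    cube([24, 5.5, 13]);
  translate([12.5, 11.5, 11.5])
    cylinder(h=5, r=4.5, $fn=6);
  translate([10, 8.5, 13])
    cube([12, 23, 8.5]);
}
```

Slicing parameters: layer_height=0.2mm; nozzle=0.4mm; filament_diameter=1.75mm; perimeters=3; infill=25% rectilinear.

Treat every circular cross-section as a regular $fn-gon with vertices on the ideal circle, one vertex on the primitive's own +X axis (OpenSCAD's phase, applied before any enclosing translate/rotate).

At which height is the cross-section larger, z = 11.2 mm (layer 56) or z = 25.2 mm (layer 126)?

layer 56 (z = 11.2 mm)

Layer 56 (z = 11.2): the 14.5×28.5 cube contributes its full rectangle (area 413.25 mm²); the cube at (16, -4) does not reach this height (z outside [12.5, 25.5]); the cylinder at (12.5, 11.5) does not reach this height (z outside [11.5, 16.5]); the cube at (10, 8.5) is not intersected at this z (z outside [13, 21.5]); Merging all regions: only the 14.5×28.5 cube is present, so the union is just that shape — area = 413.25 mm². So its area = 413.25 mm². Layer 126 (z = 25.2): the cube is absent (z outside [0, 16]); the cube at (16, -4) is present — its section is the full 24×5.5 rectangle (area 132.00 mm²); the cylinder at (12.5, 11.5) does not reach this height (z outside [11.5, 16.5]); the cube at (10, 8.5) does not reach this height (z outside [13, 21.5]); Taking the union: only the 24×5.5 cube at (16, -4) is present, so the union is just that shape — area = 132.00 mm². So its area = 132.00 mm². Layer 56 is larger (413.25 vs 132.00 mm²).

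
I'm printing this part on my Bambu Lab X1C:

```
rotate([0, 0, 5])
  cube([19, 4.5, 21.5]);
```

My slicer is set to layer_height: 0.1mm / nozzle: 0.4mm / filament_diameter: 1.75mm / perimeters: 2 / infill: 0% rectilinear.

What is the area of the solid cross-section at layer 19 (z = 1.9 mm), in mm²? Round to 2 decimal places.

85.50 mm²

At z = 1.9 mm: the 19×4.5 cube contributes its full rectangle (area 85.50 mm²); (whole slice rotated 5° about Z — lengths, areas and connectivity unchanged). Overall, the cross-section is a single solid region. Net area = 85.50 mm².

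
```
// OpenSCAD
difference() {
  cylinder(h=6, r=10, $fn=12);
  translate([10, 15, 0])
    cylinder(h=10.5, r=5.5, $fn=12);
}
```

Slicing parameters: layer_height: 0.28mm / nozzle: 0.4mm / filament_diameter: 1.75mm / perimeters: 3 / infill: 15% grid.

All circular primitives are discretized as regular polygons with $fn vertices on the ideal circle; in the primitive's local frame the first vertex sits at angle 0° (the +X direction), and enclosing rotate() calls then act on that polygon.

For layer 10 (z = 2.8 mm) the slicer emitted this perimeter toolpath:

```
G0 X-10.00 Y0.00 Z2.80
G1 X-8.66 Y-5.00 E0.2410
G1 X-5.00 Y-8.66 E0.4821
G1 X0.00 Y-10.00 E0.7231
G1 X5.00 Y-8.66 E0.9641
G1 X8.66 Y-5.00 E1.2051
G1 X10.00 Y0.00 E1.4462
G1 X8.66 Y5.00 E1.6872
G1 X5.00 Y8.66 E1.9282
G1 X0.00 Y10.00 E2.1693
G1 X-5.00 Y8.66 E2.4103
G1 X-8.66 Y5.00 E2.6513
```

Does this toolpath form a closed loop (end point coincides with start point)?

no

Start point (G0): (-10.00, 0.00). End point (last G1): the path does not return to the start — open.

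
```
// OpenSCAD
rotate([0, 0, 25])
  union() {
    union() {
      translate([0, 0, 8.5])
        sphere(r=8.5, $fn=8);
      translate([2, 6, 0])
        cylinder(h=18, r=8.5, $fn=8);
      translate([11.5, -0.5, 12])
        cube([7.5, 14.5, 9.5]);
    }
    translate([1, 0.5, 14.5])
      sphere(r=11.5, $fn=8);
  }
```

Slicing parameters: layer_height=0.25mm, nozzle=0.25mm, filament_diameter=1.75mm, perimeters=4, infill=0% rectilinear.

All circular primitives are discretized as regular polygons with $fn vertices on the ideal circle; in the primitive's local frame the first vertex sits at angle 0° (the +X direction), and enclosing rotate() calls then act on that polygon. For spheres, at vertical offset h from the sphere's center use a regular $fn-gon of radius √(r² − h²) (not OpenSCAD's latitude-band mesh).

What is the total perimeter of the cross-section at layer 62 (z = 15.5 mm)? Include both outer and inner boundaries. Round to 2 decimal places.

110.85 mm

At z = 15.5 mm: the sphere: section is a regular 8-gon, circumradius = √(r²−h²) = √(8.5²−7²) = 4.822 (perimeter = 2·8·4.822·sin(180°/8) = 29.52 mm); the r=8.5 cylinder at (2, 6) contributes a regular 8-gon of circumradius 8.5 (perimeter = 2·8·8.500·sin(180°/8) = 52.04 mm); the cube at (11.5, -0.5) is present — its section is the full 7.5×14.5 rectangle (perimeter 44.00 mm); Merging all regions: the regions partially overlap (shared area 44.99 mm²), so the edge portions inside another operand are dropped and the merged outline is re-measured after clipping — boundary = 100.22 mm; the sphere at (1, 0.5): section is a regular 8-gon, circumradius = √(r²−h²) = √(11.5²−1²) = 11.456 (perimeter = 2·8·11.456·sin(180°/8) = 70.15 mm); Merging all regions: the regions partially overlap (shared area 191.79 mm²), so the edge portions inside another operand are dropped and the merged outline is re-measured after clipping — boundary = 110.85 mm; (rotated 25° about Z; rotation is an isometry so areas/perimeters/island counts are preserved). Overall, the cross-section is a single solid region. Total boundary length (outer) = 110.85 mm.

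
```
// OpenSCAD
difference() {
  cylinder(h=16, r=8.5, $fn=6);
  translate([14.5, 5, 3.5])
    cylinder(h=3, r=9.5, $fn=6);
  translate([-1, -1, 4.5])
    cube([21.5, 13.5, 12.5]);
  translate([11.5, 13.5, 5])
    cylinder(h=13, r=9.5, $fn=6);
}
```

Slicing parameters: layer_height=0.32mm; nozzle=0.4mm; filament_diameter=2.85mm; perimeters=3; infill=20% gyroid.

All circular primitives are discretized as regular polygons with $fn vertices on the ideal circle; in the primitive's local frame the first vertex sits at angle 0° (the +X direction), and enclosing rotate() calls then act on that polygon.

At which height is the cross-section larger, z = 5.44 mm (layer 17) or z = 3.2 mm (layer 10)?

layer 10 (z = 3.2 mm)

Layer 17 (z = 5.44): the r=8.5 cylinder gives a regular 6-gon of circumradius 8.5 (constant along its height) (area = (6/2)·8.500²·sin(360°/6) = 187.71 mm²); the r=9.5 cylinder at (14.5, 5) contributes a regular 6-gon of circumradius 9.5 (area = (6/2)·9.500²·sin(360°/6) = 234.48 mm²); the 21.5×13.5 cube at (-1, -1) contributes its full rectangle (area 290.25 mm²); the cylinder at (11.5, 13.5): section is a regular 6-gon, circumradius r=9.5 (area = (6/2)·9.500²·sin(360°/6) = 234.48 mm²); Taking the first minus the rest: starting from the r=8.5 cylinder (187.71 mm²), the r=9.5 cylinder at (14.5, 5) partially overlaps it — only the 3.39 mm² overlap (of its 234.48 mm²) is removed, clipping the outline; the 21.5×13.5 cube at (-1, -1) partially overlaps it — only the 60.11 mm² overlap (of its 290.25 mm²) is removed, clipping the outline; the r=9.5 cylinder at (11.5, 13.5) misses the remaining region (no effect) — area = 124.21 mm². So its area = 124.21 mm². Layer 10 (z = 3.2): the r=8.5 cylinder contributes a regular 6-gon of circumradius 8.5 (area = (6/2)·8.500²·sin(360°/6) = 187.71 mm²); the cylinder at (14.5, 5) is absent (z outside [3.5, 6.5]); the cube at (-1, -1) does not reach this height (z outside [4.5, 17]); the cylinder at (11.5, 13.5) is not intersected at this z (z outside [5, 18]); Taking the first minus the rest: none of the subtracted shapes is present at this height, so the r=8.5 cylinder is unchanged — area = 187.71 mm². So its area = 187.71 mm². Layer 10 is larger (187.71 vs 124.21 mm²).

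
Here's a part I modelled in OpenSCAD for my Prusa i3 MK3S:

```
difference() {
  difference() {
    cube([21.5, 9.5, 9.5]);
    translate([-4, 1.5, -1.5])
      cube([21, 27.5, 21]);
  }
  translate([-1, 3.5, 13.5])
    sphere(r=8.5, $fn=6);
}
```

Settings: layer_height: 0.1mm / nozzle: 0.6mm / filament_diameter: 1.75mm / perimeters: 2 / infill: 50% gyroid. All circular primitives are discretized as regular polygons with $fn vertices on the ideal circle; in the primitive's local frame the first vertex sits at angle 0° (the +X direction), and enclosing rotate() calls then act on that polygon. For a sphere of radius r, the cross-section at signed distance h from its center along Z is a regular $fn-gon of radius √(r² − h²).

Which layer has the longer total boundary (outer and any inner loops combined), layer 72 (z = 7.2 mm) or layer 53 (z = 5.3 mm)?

layer 53 (z = 5.3 mm)

Layer 72 (z = 7.2): the cube (footprint 21.5×9.5) is included at this height (perimeter 62.00 mm); the cube at (-4, 1.5) is present — its section is the full 21×27.5 rectangle (perimeter 97.00 mm); Subtracting the remaining from the first: starting from the 21.5×9.5 cube, the 21×27.5 cube at (-4, 1.5) partially overlaps it — only the 136.00 mm² overlap (of its 577.50 mm²) is removed, clipping the outline — boundary = 62.00 mm; the r=8.5 sphere at (-1, 3.5) slices to a regular 6-gon of circumradius 5.706 (√(r²−h²) with h=6.3 from center) (perimeter = 2·6·5.706·sin(180°/6) = 34.24 mm); After the difference (first − rest): starting from the result so far, the r=8.5 sphere at (-1, 3.5) partially overlaps it — only the 4.68 mm² overlap (of its 84.59 mm²) is removed, clipping the outline — boundary = 56.00 mm. So its perimeter = 56.00 mm. Layer 53 (z = 5.3): the cube (footprint 21.5×9.5) is included at this height (perimeter 62.00 mm); the cube at (-4, 1.5) is present — its section is the full 21×27.5 rectangle (perimeter 97.00 mm); After the difference (first − rest): starting from the 21.5×9.5 cube, the 21×27.5 cube at (-4, 1.5) partially overlaps it — only the 136.00 mm² overlap (of its 577.50 mm²) is removed, clipping the outline — boundary = 62.00 mm; the r=8.5 sphere at (-1, 3.5) slices to a regular 6-gon of circumradius 2.238 (√(r²−h²) with h=8.2 from center) (perimeter = 2·6·2.238·sin(180°/6) = 13.43 mm); Subtracting the remaining from the first: starting from the result so far, the r=8.5 sphere at (-1, 3.5) misses the remaining region (no effect) — boundary = 62.00 mm. So its perimeter = 62.00 mm. Layer 53 is larger (62.00 vs 56.00 mm).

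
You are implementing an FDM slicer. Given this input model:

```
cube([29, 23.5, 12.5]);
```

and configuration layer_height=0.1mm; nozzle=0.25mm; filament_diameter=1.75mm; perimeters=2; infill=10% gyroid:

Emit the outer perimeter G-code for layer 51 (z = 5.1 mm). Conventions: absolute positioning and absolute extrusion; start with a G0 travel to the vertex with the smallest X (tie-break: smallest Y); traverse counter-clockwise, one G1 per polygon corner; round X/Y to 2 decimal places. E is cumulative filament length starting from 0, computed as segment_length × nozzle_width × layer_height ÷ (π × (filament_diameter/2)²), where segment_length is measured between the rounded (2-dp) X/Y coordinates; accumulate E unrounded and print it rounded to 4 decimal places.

G0 X0.00 Y0.00 Z5.10
G1 X29.00 Y0.00 E0.3014
G1 X29.00 Y23.50 E0.5457
G1 X0.00 Y23.50 E0.8471
G1 X0.00 Y0.00 E1.0913

At z = 5.1 mm: the cube is present — its section is the full 29×23.5 rectangle. The outline is a single polygon with 4 vertices. Extrusion per mm of travel: 0.25 × 0.1 / (π × 0.875²) = 0.010394. Accumulating E over each segment gives final E = 1.0913.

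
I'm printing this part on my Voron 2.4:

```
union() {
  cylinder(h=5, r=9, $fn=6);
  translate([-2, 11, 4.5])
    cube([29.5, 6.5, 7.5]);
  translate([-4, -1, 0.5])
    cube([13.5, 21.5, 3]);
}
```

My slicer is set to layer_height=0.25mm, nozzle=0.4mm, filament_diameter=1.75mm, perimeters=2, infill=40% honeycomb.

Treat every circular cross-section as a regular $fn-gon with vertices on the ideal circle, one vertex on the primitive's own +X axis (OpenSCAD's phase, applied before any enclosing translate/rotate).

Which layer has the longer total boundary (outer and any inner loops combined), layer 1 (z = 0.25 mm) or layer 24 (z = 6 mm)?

layer 24 (z = 6 mm)

Layer 1 (z = 0.25): the cylinder: section is a regular 6-gon, circumradius r=9 (perimeter = 2·6·9.000·sin(180°/6) = 54.00 mm); the cube at (-2, 11) is not intersected at this z (z outside [4.5, 12]); the cube at (-4, -1) does not reach this height (z outside [0.5, 3.5]); Taking the union: only the r=9 cylinder is present, so the union is just that shape — boundary = 54.00 mm. So its perimeter = 54.00 mm. Layer 24 (z = 6): the cylinder is not intersected at this z (z outside [0, 5]); the cube at (-2, 11) (footprint 29.5×6.5) is included at this height (perimeter 72.00 mm); the cube at (-4, -1) does not reach this height (z outside [0.5, 3.5]); Combining (union): only the 29.5×6.5 cube at (-2, 11) is present, so the union is just that shape — boundary = 72.00 mm. So its perimeter = 72.00 mm. Layer 24 is larger (72.00 vs 54.00 mm).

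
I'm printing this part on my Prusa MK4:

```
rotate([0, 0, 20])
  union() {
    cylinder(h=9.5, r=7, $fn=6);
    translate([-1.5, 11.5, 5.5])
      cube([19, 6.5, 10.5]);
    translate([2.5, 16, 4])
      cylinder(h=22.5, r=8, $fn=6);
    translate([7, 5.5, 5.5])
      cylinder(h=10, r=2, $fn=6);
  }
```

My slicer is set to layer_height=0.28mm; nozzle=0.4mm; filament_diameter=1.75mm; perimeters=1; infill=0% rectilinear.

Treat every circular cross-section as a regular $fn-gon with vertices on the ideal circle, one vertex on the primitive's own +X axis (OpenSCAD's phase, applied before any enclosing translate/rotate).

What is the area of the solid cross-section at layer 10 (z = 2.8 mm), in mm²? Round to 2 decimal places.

At z = 2.8 mm: the r=7 cylinder contributes a regular 6-gon of circumradius 7 (area = (6/2)·7.000²·sin(360°/6) = 127.31 mm²); the cube at (-1.5, 11.5) is not intersected at this z (z outside [5.5, 16]); the cylinder at (2.5, 16) is not intersected at this z (z outside [4, 26.5]); the cylinder at (7, 5.5) does not reach this height (z outside [5.5, 15.5]); Taking the union: only the r=7 cylinder is present, so the union is just that shape — area = 127.31 mm²; (rotated 20° about Z; rotation is an isometry so areas/perimeters/island counts are preserved). Overall, the cross-section is a single solid region. Net area = 127.31 mm².

127.31 mm²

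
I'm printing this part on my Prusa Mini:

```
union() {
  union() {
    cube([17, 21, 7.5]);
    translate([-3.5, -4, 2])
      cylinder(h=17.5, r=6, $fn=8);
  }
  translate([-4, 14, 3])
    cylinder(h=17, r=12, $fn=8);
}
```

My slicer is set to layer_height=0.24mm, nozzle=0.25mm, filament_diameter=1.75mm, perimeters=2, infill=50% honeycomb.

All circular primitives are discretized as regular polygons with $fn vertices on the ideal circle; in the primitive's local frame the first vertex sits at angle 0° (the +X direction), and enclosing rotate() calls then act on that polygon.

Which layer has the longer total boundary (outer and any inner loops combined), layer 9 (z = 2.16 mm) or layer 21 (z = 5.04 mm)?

layer 21 (z = 5.04 mm)

Layer 9 (z = 2.16): the cube (footprint 17×21) is included at this height (perimeter 76.00 mm); the cylinder at (-3.5, -4): section is a regular 8-gon, circumradius r=6 (perimeter = 2·8·6.000·sin(180°/8) = 36.74 mm); Combining (union): the regions partially overlap (shared area 0.31 mm²), so the edge portions inside another operand are dropped and the merged outline is re-measured after clipping — boundary = 110.28 mm; the cylinder at (-4, 14) is not intersected at this z (z outside [3, 20]); Combining (union): only the result so far is present, so the union is just that shape — boundary = 110.28 mm. So its perimeter = 110.28 mm. Layer 21 (z = 5.04): the 17×21 cube contributes its full rectangle (perimeter 76.00 mm); the r=6 cylinder at (-3.5, -4) contributes a regular 8-gon of circumradius 6 (perimeter = 2·8·6.000·sin(180°/8) = 36.74 mm); Merging all regions: the regions partially overlap (shared area 0.31 mm²), so the edge portions inside another operand are dropped and the merged outline is re-measured after clipping — boundary = 110.28 mm; the r=12 cylinder at (-4, 14) gives a regular 8-gon of circumradius 12 (constant along its height) (perimeter = 2·8·12.000·sin(180°/8) = 73.48 mm); Taking the union: the regions partially overlap (shared area 102.99 mm²), so the edge portions inside another operand are dropped and the merged outline is re-measured after clipping — boundary = 139.69 mm. So its perimeter = 139.69 mm. Layer 21 is larger (139.69 vs 110.28 mm).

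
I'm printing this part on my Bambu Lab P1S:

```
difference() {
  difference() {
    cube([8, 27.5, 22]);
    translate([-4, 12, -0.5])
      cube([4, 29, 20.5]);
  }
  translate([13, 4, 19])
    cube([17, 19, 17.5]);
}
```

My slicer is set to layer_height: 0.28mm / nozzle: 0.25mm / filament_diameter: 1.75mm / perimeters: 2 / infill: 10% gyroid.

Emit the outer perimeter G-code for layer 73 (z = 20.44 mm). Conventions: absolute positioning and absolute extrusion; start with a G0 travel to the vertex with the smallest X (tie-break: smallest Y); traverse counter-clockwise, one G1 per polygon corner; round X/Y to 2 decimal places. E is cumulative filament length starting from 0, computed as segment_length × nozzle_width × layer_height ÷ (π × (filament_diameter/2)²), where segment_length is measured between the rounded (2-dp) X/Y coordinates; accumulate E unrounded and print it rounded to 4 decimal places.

At z = 20.44 mm: the 8×27.5 cube contributes its full rectangle; the cube at (-4, 12) is absent (z outside [-0.5, 20]); Subtracting the remaining from the first: none of the subtracted shapes is present at this height, so the 8×27.5 cube is unchanged — 1 connected region; the 17×19 cube at (13, 4) contributes its full rectangle; After the difference (first − rest): starting from that combined region, the 17×19 cube at (13, 4) misses the remaining region (no effect) — 1 connected region. The outline is a single polygon with 4 vertices. Extrusion per mm of travel: 0.25 × 0.28 / (π × 0.875²) = 0.029103. Accumulating E over each segment gives final E = 2.0663.

G0 X0.00 Y0.00 Z20.44
G1 X8.00 Y0.00 E0.2328
G1 X8.00 Y27.50 E1.0331
G1 X0.00 Y27.50 E1.2660
G1 X0.00 Y0.00 E2.0663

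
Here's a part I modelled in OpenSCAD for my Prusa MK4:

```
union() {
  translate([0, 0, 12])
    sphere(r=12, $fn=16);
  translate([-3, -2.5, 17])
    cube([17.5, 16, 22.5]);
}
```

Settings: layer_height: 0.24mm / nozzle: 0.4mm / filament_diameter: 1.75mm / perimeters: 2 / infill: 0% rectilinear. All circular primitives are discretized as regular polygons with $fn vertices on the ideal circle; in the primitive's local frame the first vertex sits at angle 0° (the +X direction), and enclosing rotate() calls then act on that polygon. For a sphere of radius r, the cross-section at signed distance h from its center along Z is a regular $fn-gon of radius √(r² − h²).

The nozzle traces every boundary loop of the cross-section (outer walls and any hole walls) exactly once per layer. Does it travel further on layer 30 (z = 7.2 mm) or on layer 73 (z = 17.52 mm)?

Layer 30 (z = 7.2): the r=12 sphere slices to a regular 16-gon of circumradius 10.998 (√(r²−h²) with h=4.8 from center) (perimeter = 2·16·10.998·sin(180°/16) = 68.66 mm); the cube at (-3, -2.5) is not intersected at this z (z outside [17, 39.5]); Taking the union: only the r=12 sphere is present, so the union is just that shape — boundary = 68.66 mm. So its perimeter = 68.66 mm. Layer 73 (z = 17.52): the r=12 sphere contributes a regular 16-gon of circumradius √(12²−5.52²) = 10.655 (perimeter = 2·16·10.655·sin(180°/16) = 66.52 mm); the cube at (-3, -2.5) (footprint 17.5×16) is included at this height (perimeter 67.00 mm); Taking the union: the regions partially overlap (shared area 151.48 mm²), so the edge portions inside another operand are dropped and the merged outline is re-measured after clipping — boundary = 85.56 mm. So its perimeter = 85.56 mm. Layer 73 is larger (85.56 vs 68.66 mm).

layer 73 (z = 17.52 mm)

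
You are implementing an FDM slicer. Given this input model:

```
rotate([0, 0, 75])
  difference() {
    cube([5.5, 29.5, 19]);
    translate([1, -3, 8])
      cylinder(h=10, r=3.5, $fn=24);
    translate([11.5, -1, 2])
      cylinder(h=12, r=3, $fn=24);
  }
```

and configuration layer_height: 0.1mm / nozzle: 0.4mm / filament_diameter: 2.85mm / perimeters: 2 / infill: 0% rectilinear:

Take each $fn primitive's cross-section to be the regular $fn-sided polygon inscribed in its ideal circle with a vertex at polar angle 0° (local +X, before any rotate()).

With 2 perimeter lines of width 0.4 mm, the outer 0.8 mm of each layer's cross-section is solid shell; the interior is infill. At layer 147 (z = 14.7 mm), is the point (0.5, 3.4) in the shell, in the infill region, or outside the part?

At z = 14.7 mm: the cube (footprint 5.5×29.5) is included at this height; the cylinder at (1, -3): section is a regular 24-gon, circumradius r=3.5; the cylinder at (11.5, -1) does not reach this height (z outside [2, 14]); Subtracting the remaining from the first: starting from the 5.5×29.5 cube, the r=3.5 cylinder at (1, -3) partially overlaps it — only the 1.01 mm² overlap (of its 38.05 mm²) is removed, clipping the outline — 1 connected region; (rotated 75° about Z; rotation is an isometry so areas/perimeters/island counts are preserved). Overall, the cross-section is a single solid region. Undo the 75° rotation: the query point maps to (3.414, 0.397) in the un-rotated model frame. The nearest boundary edge runs (5.50, 0.00)→(2.79, 0.00); distance from the point to it = 0.40 mm. The point is inside the cross-section, 0.40 mm from the nearest boundary — within the 0.8 mm shell band (2 × 0.4).

shell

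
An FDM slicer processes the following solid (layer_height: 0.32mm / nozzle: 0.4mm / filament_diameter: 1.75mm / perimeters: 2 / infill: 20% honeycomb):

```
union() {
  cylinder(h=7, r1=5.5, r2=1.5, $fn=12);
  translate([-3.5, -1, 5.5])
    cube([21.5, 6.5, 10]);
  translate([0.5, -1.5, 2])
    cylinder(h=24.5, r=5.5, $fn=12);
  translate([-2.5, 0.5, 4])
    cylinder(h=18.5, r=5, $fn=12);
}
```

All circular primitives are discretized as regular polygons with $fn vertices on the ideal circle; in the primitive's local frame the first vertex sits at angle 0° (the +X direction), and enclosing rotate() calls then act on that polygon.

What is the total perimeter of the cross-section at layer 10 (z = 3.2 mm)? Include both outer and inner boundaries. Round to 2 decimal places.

At z = 3.2 mm: the cone (r1=5.5→r2=1.5) has section circumradius 3.671 here — a regular 12-gon (perimeter = 2·12·3.671·sin(180°/12) = 22.81 mm); the cube at (-3.5, -1) is not intersected at this z (z outside [5.5, 15.5]); the r=5.5 cylinder at (0.5, -1.5) gives a regular 12-gon of circumradius 5.5 (constant along its height) (perimeter = 2·12·5.500·sin(180°/12) = 34.16 mm); the cylinder at (-2.5, 0.5) does not reach this height (z outside [4, 22.5]); Taking the union: the cone lies entirely inside the r=5.5 cylinder at (0.5, -1.5), so the union is just the r=5.5 cylinder at (0.5, -1.5) — boundary = 34.16 mm. Overall, the cross-section is a single solid region. Total boundary length (outer) = 34.16 mm.

34.16 mm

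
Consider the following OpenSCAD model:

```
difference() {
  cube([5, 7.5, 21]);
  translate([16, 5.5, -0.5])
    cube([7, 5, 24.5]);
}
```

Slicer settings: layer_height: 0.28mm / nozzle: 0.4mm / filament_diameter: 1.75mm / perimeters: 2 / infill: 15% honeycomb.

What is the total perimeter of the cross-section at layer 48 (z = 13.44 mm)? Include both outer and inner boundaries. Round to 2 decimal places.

At z = 13.44 mm: the 5×7.5 cube contributes its full rectangle (perimeter 25.00 mm); the 7×5 cube at (16, 5.5) contributes its full rectangle (perimeter 24.00 mm); Taking the first minus the rest: starting from the 5×7.5 cube, the 7×5 cube at (16, 5.5) misses the remaining region (no effect) — boundary = 25.00 mm. Overall, the cross-section is a single solid region. Total boundary length (outer) = 25.00 mm.

25.00 mm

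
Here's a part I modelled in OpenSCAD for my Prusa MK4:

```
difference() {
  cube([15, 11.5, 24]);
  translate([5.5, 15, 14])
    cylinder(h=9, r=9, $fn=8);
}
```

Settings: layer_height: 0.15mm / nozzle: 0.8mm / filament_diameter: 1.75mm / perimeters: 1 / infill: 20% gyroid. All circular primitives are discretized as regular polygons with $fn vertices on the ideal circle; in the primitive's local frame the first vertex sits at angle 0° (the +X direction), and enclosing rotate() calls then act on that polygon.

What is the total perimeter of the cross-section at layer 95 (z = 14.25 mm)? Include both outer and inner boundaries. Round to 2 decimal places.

52.67 mm

At z = 14.25 mm: the cube (footprint 15×11.5) is included at this height (perimeter 53.00 mm); the cylinder at (5.5, 15): section is a regular 8-gon, circumradius r=9 (perimeter = 2·8·9.000·sin(180°/8) = 55.11 mm); Subtracting the remaining from the first: starting from the 15×11.5 cube, the r=9 cylinder at (5.5, 15) partially overlaps it — only the 52.30 mm² overlap (of its 229.10 mm²) is removed, clipping the outline — boundary = 52.67 mm. Overall, the cross-section is a single solid region. Total boundary length (outer) = 52.67 mm.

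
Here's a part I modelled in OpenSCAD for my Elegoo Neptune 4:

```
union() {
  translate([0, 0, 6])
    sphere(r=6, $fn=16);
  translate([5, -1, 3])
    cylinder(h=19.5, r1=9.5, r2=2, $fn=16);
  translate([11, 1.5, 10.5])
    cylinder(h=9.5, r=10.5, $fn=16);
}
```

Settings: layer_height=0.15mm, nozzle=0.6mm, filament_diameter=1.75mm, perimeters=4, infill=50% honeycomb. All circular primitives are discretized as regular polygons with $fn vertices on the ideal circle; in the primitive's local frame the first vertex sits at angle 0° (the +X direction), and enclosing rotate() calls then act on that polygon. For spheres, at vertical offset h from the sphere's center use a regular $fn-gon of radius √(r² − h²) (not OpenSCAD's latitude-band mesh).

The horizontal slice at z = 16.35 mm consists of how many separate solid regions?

At z = 16.35 mm: the sphere does not reach this height (|z−center|=10.350 > r=6); the cone at (5, -1): at t=0.685 of its height the radius interpolates to r₁+(r₂−r₁)t = 4.365, giving a regular 16-gon of that circumradius; the r=10.5 cylinder at (11, 1.5) contributes a regular 16-gon of circumradius 10.5; Combining (union): the regions partially overlap (shared area 56.84 mm²), so overlapping operands fuse into one piece — 1 connected region. The result has 1 disconnected region.

1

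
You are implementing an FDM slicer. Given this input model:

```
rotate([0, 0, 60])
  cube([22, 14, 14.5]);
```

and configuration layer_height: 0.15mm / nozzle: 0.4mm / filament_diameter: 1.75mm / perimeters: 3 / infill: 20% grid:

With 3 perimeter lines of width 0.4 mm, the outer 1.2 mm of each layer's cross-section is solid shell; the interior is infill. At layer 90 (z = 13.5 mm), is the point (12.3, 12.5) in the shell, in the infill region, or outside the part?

At z = 13.5 mm: the cube is present — its section is the full 22×14 rectangle; (rotated 60° about Z; rotation is an isometry so areas/perimeters/island counts are preserved). Overall, the cross-section is a single solid region. Undo the 60° rotation: the query point maps to (16.975, -4.402) in the un-rotated model frame. The nearest boundary edge runs (0.00, 0.00)→(22.00, 0.00); distance from the point to it = 4.40 mm. The point is not inside any of the regions above, so it lies outside the cross-section (4.40 mm from the nearest boundary).

outside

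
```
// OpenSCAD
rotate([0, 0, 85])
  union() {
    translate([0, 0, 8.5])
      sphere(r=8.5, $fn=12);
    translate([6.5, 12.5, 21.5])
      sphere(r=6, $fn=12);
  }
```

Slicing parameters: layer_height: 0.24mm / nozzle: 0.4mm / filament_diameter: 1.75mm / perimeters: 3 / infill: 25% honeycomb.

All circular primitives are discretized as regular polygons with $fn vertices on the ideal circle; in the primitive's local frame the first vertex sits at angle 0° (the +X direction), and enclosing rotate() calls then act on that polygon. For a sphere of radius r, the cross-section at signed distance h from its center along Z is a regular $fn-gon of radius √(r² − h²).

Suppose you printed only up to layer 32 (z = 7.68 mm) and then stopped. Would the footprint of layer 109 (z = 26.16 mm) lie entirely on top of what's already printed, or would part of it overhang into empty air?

Compare the two slices. At z = 7.68: the r=8.5 sphere contributes a regular 12-gon of circumradius √(8.5²−0.82²) = 8.460 (area = (12/2)·8.460²·sin(360°/12) = 214.73 mm²); the sphere at (6.5, 12.5) is absent (|z−center|=13.820 > r=6); Taking the union: only the r=8.5 sphere is present, so the union is just that shape — area = 214.73 mm²; (rotated 85° about Z; rotation is an isometry so areas/perimeters/island counts are preserved). At z = 26.16: the sphere is absent (|z−center|=17.660 > r=8.5); the r=6 sphere at (6.5, 12.5) slices to a regular 12-gon of circumradius 3.779 (√(r²−h²) with h=4.66 from center) (area = (12/2)·3.779²·sin(360°/12) = 42.85 mm²); Combining (union): only the r=6 sphere at (6.5, 12.5) is present, so the union is just that shape — area = 42.85 mm²; (rotated 85° about Z; rotation is an isometry so areas/perimeters/island counts are preserved). Checking containment: at z = 26.16 the cross-section extends beyond the z = 7.68 cross-section by about 42.85 mm².

part overhangs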